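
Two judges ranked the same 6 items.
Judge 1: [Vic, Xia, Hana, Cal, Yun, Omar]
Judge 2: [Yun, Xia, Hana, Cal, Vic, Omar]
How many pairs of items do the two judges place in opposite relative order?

7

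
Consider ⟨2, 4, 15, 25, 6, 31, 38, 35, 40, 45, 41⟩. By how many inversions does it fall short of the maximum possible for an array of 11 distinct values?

51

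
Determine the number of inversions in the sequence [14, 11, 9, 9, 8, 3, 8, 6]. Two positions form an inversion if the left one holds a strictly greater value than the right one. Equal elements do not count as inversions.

Inversions: 24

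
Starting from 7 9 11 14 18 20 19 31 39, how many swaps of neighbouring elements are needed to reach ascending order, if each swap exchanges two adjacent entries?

1

The minimum number of adjacent swaps to sort an array equals its inversion count, since every such swap removes exactly one inversion.
Count inversions — for each element, later elements that are smaller:
7: none → 0
9: none → 0
11: none → 0
14: none → 0
18: none → 0
20: 19 → 1
19: none → 0
31: none → 0
39: none → 0
Total inversions: 0 + 0 + 0 + 0 + 0 + 1 + 0 + 0 + 0 = 1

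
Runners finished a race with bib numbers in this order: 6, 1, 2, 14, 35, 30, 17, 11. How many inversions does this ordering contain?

9

Sweep left to right; for each value list the smaller values that follow it:
6 → 1, 2 → 2
1 → none → 0
2 → none → 0
14 → 11 → 1
35 → 30, 17, 11 → 3
30 → 17, 11 → 2
17 → 11 → 1
11 → none → 0
Sum: 2 + 0 + 0 + 1 + 3 + 2 + 1 + 0 = 9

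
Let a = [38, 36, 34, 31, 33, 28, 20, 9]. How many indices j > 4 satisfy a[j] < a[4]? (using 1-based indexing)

3

The element at index 4 is 31.
Elements after it: 33, 28, 20, 9
Those smaller than 31: 28, 20, 9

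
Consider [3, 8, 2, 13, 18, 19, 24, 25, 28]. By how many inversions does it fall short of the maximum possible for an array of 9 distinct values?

Maximum inversions for 9 distinct elements is C(9, 2) = 9·8/2 = 36.
Current inversions — for each element, count later smaller elements:
3: 1
8: 1
2: 0
13: 0
18: 0
19: 0
24: 0
25: 0
28: 0
Current total: 1 + 1 + 0 + 0 + 0 + 0 + 0 + 0 + 0 = 2
Shortfall: 36 − 2 = 34

34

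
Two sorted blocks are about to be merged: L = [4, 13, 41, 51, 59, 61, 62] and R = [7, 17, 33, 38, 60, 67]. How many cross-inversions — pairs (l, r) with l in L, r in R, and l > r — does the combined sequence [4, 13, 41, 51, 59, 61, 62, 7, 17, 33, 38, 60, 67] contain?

23

For each element r of the right run, count left-run elements greater than r:
r = 7: 13, 41, 51, 59, 61, 62 → 6
r = 17: 41, 51, 59, 61, 62 → 5
r = 33: 41, 51, 59, 61, 62 → 5
r = 38: 41, 51, 59, 61, 62 → 5
r = 60: 61, 62 → 2
r = 67: none → 0
Cross-inversions: 6 + 5 + 5 + 5 + 2 + 0 = 23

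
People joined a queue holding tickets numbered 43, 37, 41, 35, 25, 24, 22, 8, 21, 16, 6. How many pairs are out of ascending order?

Sweep left to right; for each value list the smaller values that follow it:
43 → 37, 41, 35, 25, 24, 22, 8, 21, 16, 6 → 10
37 → 35, 25, 24, 22, 8, 21, 16, 6 → 8
41 → 35, 25, 24, 22, 8, 21, 16, 6 → 8
35 → 25, 24, 22, 8, 21, 16, 6 → 7
25 → 24, 22, 8, 21, 16, 6 → 6
24 → 22, 8, 21, 16, 6 → 5
22 → 8, 21, 16, 6 → 4
8 → 6 → 1
21 → 16, 6 → 2
16 → 6 → 1
6 → none → 0
Sum: 10 + 8 + 8 + 7 + 6 + 5 + 4 + 1 + 2 + 1 + 0 = 52

52 inversions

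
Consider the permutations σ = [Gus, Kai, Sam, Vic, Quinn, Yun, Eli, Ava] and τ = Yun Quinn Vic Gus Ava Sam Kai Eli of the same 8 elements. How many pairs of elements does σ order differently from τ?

16 discordant pairs

Assign each item its position (1..8) in the first ordering, then rewrite the second ordering as that position sequence:
positions: Gus→1, Kai→2, Sam→3, Vic→4, Quinn→5, Yun→6, Eli→7, Ava→8
second ordering as positions: [6, 5, 4, 1, 8, 3, 2, 7]
Discordant pairs = inversions in this position sequence.
6: 5, 4, 1, 3, 2 → 5
5: 4, 1, 3, 2 → 4
4: 1, 3, 2 → 3
1: 0
8: 3, 2, 7 → 3
3: 2 → 1
2: 0
7: 0
Total: 5 + 4 + 3 + 0 + 3 + 1 + 0 + 0 = 16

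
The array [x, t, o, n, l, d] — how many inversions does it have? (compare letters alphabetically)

15 inversions

For each element, count later entries that are smaller:
x: 5
t: 4
o: 3
n: 2
l: 1
d: 0
Sum: 5 + 4 + 3 + 2 + 1 + 0 = 15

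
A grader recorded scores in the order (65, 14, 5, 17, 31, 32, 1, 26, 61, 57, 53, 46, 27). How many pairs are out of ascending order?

Count, for each position, how many later elements it exceeds:
65: 12
14: 2
5: 1
17: 1
31: 3
32: 3
1: 0
26: 0
61: 4
57: 3
53: 2
46: 1
27: 0
Sum: 12 + 2 + 1 + 1 + 3 + 3 + 0 + 0 + 4 + 3 + 2 + 1 + 0 = 32

32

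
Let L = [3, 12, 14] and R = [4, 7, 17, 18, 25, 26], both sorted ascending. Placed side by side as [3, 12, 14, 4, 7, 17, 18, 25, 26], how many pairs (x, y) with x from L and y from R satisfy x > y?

4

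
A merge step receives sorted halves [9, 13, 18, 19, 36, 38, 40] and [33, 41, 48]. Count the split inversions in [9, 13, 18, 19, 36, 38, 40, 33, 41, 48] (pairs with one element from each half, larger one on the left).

3 split inversions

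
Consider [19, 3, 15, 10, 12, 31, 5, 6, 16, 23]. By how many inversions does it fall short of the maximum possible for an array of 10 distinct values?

26

Maximum inversions for 10 distinct elements is C(10, 2) = 10·9/2 = 45.
Current inversions — for each element, count later smaller elements:
19: 7
3: 0
15: 4
10: 2
12: 2
31: 4
5: 0
6: 0
16: 0
23: 0
Current total: 7 + 0 + 4 + 2 + 2 + 4 + 0 + 0 + 0 + 0 = 19
Shortfall: 45 − 19 = 26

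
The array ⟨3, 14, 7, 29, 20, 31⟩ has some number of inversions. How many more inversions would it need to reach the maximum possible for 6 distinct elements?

13 inversions short

Maximum inversions for 6 distinct elements is C(6, 2) = 6·5/2 = 15.
Current inversions — for each element, count later smaller elements:
3: 0
14: 1
7: 0
29: 1
20: 0
31: 0
Current total: 0 + 1 + 0 + 1 + 0 + 0 = 2
Shortfall: 15 − 2 = 13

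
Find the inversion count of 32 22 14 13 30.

Inversions: 7

Inversion pairs (indices are 1-based):
(1,2): 32 > 22
(1,3): 32 > 14
(1,4): 32 > 13
(1,5): 32 > 30
(2,3): 22 > 14
(2,4): 22 > 13
(3,4): 14 > 13
That's 7 pairs.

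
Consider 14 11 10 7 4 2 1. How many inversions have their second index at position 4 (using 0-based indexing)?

The element at index 4 is 4.
Elements before it: 14, 11, 10, 7
Those larger than 4: 14, 11, 10, 7

4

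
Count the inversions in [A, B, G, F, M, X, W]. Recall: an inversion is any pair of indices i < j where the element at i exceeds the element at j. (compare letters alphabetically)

2 inversions

Out-of-order index pairs (0-indexed):
(2,3): G > F
(5,6): X > W
That's 2 pairs.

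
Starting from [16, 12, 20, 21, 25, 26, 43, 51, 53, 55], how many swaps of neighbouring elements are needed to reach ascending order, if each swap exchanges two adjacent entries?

1

Each adjacent swap fixes exactly one inversion, so the minimum swap count equals the number of inversions.
Count inversions — for each element, later elements that are smaller:
16: 12 → 1
12: none → 0
20: none → 0
21: none → 0
25: none → 0
26: none → 0
43: none → 0
51: none → 0
53: none → 0
55: none → 0
Total inversions: 1 + 0 + 0 + 0 + 0 + 0 + 0 + 0 + 0 + 0 = 1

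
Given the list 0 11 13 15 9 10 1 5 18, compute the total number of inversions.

Count, for each position, how many later elements it exceeds:
0 → none → 0
11 → 9, 10, 1, 5 → 4
13 → 9, 10, 1, 5 → 4
15 → 9, 10, 1, 5 → 4
9 → 1, 5 → 2
10 → 1, 5 → 2
1 → none → 0
5 → none → 0
18 → none → 0
Sum: 0 + 4 + 4 + 4 + 2 + 2 + 0 + 0 + 0 = 16

16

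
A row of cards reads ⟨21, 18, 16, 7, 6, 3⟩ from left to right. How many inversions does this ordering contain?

There are 15 inversions.

Element-by-element contributions:
21 → 18, 16, 7, 6, 3 → 5
18 → 16, 7, 6, 3 → 4
16 → 7, 6, 3 → 3
7 → 6, 3 → 2
6 → 3 → 1
3 → none → 0
Sum: 5 + 4 + 3 + 2 + 1 + 0 = 15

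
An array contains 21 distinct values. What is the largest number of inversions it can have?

Inversions: 210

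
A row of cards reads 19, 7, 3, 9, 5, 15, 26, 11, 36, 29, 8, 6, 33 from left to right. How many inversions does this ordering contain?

For each element, count later entries that are smaller:
19: 8
7: 3
3: 0
9: 3
5: 0
15: 3
26: 3
11: 2
36: 4
29: 2
8: 1
6: 0
33: 0
Sum: 8 + 3 + 0 + 3 + 0 + 3 + 3 + 2 + 4 + 2 + 1 + 0 + 0 = 29

29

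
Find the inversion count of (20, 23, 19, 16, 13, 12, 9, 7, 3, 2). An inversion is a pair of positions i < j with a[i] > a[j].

Count, for each position, how many later elements it exceeds:
20 → 19, 16, 13, 12, 9, 7, 3, 2 → 8
23 → 19, 16, 13, 12, 9, 7, 3, 2 → 8
19 → 16, 13, 12, 9, 7, 3, 2 → 7
16 → 13, 12, 9, 7, 3, 2 → 6
13 → 12, 9, 7, 3, 2 → 5
12 → 9, 7, 3, 2 → 4
9 → 7, 3, 2 → 3
7 → 3, 2 → 2
3 → 2 → 1
2 → none → 0
Sum: 8 + 8 + 7 + 6 + 5 + 4 + 3 + 2 + 1 + 0 = 44

44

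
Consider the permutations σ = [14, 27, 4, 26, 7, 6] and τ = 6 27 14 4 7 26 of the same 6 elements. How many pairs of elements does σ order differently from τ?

Assign each item its position (1..6) in the first ordering, then rewrite the second ordering as that position sequence:
positions: 14→1, 27→2, 4→3, 26→4, 7→5, 6→6
second ordering as positions: [6, 2, 1, 3, 5, 4]
Discordant pairs = inversions in this position sequence.
6: 2, 1, 3, 5, 4 → 5
2: 1 → 1
1: 0
3: 0
5: 4 → 1
4: 0
Total: 5 + 1 + 0 + 0 + 1 + 0 = 7

7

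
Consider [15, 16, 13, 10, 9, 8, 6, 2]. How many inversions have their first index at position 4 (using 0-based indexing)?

3 such elements

The element at index 4 is 9.
Elements after it: 8, 6, 2
Those smaller than 9: 8, 6, 2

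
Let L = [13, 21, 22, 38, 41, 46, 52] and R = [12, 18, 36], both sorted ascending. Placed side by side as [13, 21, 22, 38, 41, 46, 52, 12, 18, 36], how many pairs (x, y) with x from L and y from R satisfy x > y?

Take each right-half value and tally the left-half values above it:
r = 12: 13, 21, 22, 38, 41, 46, 52 → 7
r = 18: 21, 22, 38, 41, 46, 52 → 6
r = 36: 38, 41, 46, 52 → 4
Cross-inversions: 7 + 6 + 4 = 17

17 split inversions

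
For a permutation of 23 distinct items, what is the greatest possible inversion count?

Inversions: 253

A reversed (strictly descending) arrangement makes every pair an inversion, giving C(23, 2) inversions.
C(23, 2) = 23·22/2 = 253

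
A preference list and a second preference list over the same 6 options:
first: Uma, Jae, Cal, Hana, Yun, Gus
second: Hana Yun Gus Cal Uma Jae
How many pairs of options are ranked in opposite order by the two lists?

11

Assign each item its position (1..6) in the first ordering, then rewrite the second ordering as that position sequence:
positions: Uma→1, Jae→2, Cal→3, Hana→4, Yun→5, Gus→6
second ordering as positions: [4, 5, 6, 3, 1, 2]
Discordant pairs = inversions in this position sequence.
4: 3, 1, 2 → 3
5: 3, 1, 2 → 3
6: 3, 1, 2 → 3
3: 1, 2 → 2
1: 0
2: 0
Total: 3 + 3 + 3 + 2 + 0 + 0 = 11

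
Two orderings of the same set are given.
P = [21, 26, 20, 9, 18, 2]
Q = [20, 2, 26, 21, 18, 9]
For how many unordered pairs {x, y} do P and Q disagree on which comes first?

Assign each item its position (1..6) in the first ordering, then rewrite the second ordering as that position sequence:
positions: 21→1, 26→2, 20→3, 9→4, 18→5, 2→6
second ordering as positions: [3, 6, 2, 1, 5, 4]
Discordant pairs = inversions in this position sequence.
3: 2, 1 → 2
6: 2, 1, 5, 4 → 4
2: 1 → 1
1: 0
5: 4 → 1
4: 0
Total: 2 + 4 + 1 + 0 + 1 + 0 = 8

8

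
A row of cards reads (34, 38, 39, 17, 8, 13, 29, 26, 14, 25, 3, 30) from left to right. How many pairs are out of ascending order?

42 inversions

Sweep left to right; for each value list the smaller values that follow it:
34 → 17, 8, 13, 29, 26, 14, 25, 3, 30 → 9
38 → 17, 8, 13, 29, 26, 14, 25, 3, 30 → 9
39 → 17, 8, 13, 29, 26, 14, 25, 3, 30 → 9
17 → 8, 13, 14, 3 → 4
8 → 3 → 1
13 → 3 → 1
29 → 26, 14, 25, 3 → 4
26 → 14, 25, 3 → 3
14 → 3 → 1
25 → 3 → 1
3 → none → 0
30 → none → 0
Sum: 9 + 9 + 9 + 4 + 1 + 1 + 4 + 3 + 1 + 1 + 0 + 0 = 42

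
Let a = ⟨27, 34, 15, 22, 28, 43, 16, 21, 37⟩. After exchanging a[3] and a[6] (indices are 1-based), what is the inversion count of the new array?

Positions 3 and 6 hold 15 and 43; after swapping, the array is [27, 34, 43, 22, 28, 15, 16, 21, 37].
For each element, count later entries that are smaller:
27 → 22, 15, 16, 21 → 4
34 → 22, 28, 15, 16, 21 → 5
43 → 22, 28, 15, 16, 21, 37 → 6
22 → 15, 16, 21 → 3
28 → 15, 16, 21 → 3
15 → none → 0
16 → none → 0
21 → none → 0
37 → none → 0
Sum: 4 + 5 + 6 + 3 + 3 + 0 + 0 + 0 + 0 = 21

21 inversions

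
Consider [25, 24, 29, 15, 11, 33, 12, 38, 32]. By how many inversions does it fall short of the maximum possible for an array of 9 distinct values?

21 inversions short

Maximum inversions for 9 distinct elements is C(9, 2) = 9·8/2 = 36.
Current inversions — for each element, count later smaller elements:
25: 4
24: 3
29: 3
15: 2
11: 0
33: 2
12: 0
38: 1
32: 0
Current total: 4 + 3 + 3 + 2 + 0 + 2 + 0 + 1 + 0 = 15
Shortfall: 36 − 15 = 21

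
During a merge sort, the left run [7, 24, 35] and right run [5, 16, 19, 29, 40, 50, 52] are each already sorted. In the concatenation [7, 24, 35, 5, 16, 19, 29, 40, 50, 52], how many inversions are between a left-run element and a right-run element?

Take each right-half value and tally the left-half values above it:
r = 5: 7, 24, 35 → 3
r = 16: 24, 35 → 2
r = 19: 24, 35 → 2
r = 29: 35 → 1
r = 40: none → 0
r = 50: none → 0
r = 52: none → 0
Cross-inversions: 3 + 2 + 2 + 1 + 0 + 0 + 0 = 8

Split inversions: 8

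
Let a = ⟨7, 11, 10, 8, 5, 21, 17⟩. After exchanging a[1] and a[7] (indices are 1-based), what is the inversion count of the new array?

15

Positions 1 and 7 hold 7 and 17; after swapping, the array is [17, 11, 10, 8, 5, 21, 7].
For each element, count later entries that are smaller:
17: 5
11: 4
10: 3
8: 2
5: 0
21: 1
7: 0
Sum: 5 + 4 + 3 + 2 + 0 + 1 + 0 = 15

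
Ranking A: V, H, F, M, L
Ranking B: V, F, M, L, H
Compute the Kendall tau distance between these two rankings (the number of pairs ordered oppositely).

3 discordant pairs

Assign each item its position (1..5) in the first ordering, then rewrite the second ordering as that position sequence:
positions: V→1, H→2, F→3, M→4, L→5
second ordering as positions: [1, 3, 4, 5, 2]
Discordant pairs = inversions in this position sequence.
1: 0
3: 2 → 1
4: 2 → 1
5: 2 → 1
2: 0
Total: 0 + 1 + 1 + 1 + 0 = 3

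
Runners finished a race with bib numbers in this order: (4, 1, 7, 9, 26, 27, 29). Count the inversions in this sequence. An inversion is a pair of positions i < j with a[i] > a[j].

There is 1 inversion.

For each element, count later entries that are smaller:
4 → 1 → 1
1 → none → 0
7 → none → 0
9 → none → 0
26 → none → 0
27 → none → 0
29 → none → 0
Sum: 1 + 0 + 0 + 0 + 0 + 0 + 0 = 1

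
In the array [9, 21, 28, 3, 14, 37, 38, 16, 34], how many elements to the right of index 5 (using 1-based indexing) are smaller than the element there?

The element at index 5 is 14.
Elements after it: 37, 38, 16, 34
None of them are smaller than 14.

0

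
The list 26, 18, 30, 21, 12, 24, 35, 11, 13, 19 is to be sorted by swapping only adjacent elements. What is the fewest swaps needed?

Each adjacent swap fixes exactly one inversion, so the minimum swap count equals the number of inversions.
Count inversions — for each element, later elements that are smaller:
26: 18, 21, 12, 24, 11, 13, 19 → 7
18: 12, 11, 13 → 3
30: 21, 12, 24, 11, 13, 19 → 6
21: 12, 11, 13, 19 → 4
12: 11 → 1
24: 11, 13, 19 → 3
35: 11, 13, 19 → 3
11: none → 0
13: none → 0
19: none → 0
Total inversions: 7 + 3 + 6 + 4 + 1 + 3 + 3 + 0 + 0 + 0 = 27

27 swaps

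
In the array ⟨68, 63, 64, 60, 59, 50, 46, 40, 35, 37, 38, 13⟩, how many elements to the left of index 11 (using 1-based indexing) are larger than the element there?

8

The element at index 11 is 38.
Elements before it: 68, 63, 64, 60, 59, 50, 46, 40, 35, 37
Those larger than 38: 68, 63, 64, 60, 59, 50, 46, 40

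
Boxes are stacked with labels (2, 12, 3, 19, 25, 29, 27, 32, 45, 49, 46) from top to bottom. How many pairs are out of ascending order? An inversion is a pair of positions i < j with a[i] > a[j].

3

For each element, count later entries that are smaller:
2 → none → 0
12 → 3 → 1
3 → none → 0
19 → none → 0
25 → none → 0
29 → 27 → 1
27 → none → 0
32 → none → 0
45 → none → 0
49 → 46 → 1
46 → none → 0
Sum: 0 + 1 + 0 + 0 + 0 + 1 + 0 + 0 + 0 + 1 + 0 = 3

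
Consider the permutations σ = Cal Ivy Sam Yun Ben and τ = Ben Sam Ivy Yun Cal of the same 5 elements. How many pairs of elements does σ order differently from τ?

Assign each item its position (1..5) in the first ordering, then rewrite the second ordering as that position sequence:
positions: Cal→1, Ivy→2, Sam→3, Yun→4, Ben→5
second ordering as positions: [5, 3, 2, 4, 1]
Discordant pairs = inversions in this position sequence.
5: 3, 2, 4, 1 → 4
3: 2, 1 → 2
2: 1 → 1
4: 1 → 1
1: 0
Total: 4 + 2 + 1 + 1 + 0 = 8

8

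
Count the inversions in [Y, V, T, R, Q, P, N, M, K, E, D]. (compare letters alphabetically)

55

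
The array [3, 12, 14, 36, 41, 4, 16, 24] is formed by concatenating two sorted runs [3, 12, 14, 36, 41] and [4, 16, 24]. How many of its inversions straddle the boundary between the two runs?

Count, for every r in R, how many entries of L exceed r:
r = 4: 12, 14, 36, 41 → 4
r = 16: 36, 41 → 2
r = 24: 36, 41 → 2
Cross-inversions: 4 + 2 + 2 = 8

8 cross-inversions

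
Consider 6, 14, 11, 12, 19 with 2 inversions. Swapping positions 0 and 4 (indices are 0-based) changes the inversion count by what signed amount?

+7

Positions 0 and 4 hold 6 and 19; after swapping, the array is [19, 14, 11, 12, 6].
Count, for each position, how many later elements it exceeds:
19: 4
14: 3
11: 1
12: 1
6: 0
Sum: 4 + 3 + 1 + 1 + 0 = 9
Change: 9 − 2 = +7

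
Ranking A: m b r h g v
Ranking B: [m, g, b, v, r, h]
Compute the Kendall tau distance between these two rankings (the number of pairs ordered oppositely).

Assign each item its position (1..6) in the first ordering, then rewrite the second ordering as that position sequence:
positions: m→1, b→2, r→3, h→4, g→5, v→6
second ordering as positions: [1, 5, 2, 6, 3, 4]
Discordant pairs = inversions in this position sequence.
1: 0
5: 2, 3, 4 → 3
2: 0
6: 3, 4 → 2
3: 0
4: 0
Total: 0 + 3 + 0 + 2 + 0 + 0 = 5

Discordant pairs: 5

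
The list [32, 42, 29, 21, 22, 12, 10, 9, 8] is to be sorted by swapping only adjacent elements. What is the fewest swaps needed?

Minimum adjacent swaps = number of inversions (each swap of adjacent out-of-order elements removes one inversion and no swap can remove more).
Count inversions — for each element, later elements that are smaller:
32: 29, 21, 22, 12, 10, 9, 8 → 7
42: 29, 21, 22, 12, 10, 9, 8 → 7
29: 21, 22, 12, 10, 9, 8 → 6
21: 12, 10, 9, 8 → 4
22: 12, 10, 9, 8 → 4
12: 10, 9, 8 → 3
10: 9, 8 → 2
9: 8 → 1
8: none → 0
Total inversions: 7 + 7 + 6 + 4 + 4 + 3 + 2 + 1 + 0 = 34

34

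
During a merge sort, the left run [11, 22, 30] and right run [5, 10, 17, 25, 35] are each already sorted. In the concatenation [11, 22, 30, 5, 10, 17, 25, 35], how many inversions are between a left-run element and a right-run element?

9 split inversions

Count, for every r in R, how many entries of L exceed r:
r = 5: 11, 22, 30 → 3
r = 10: 11, 22, 30 → 3
r = 17: 22, 30 → 2
r = 25: 30 → 1
r = 35: none → 0
Cross-inversions: 3 + 3 + 2 + 1 + 0 = 9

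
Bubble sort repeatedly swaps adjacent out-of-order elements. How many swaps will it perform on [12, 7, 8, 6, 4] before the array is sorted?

Each adjacent swap fixes exactly one inversion, so the minimum swap count equals the number of inversions.
Count inversions — for each element, later elements that are smaller:
12: 7, 8, 6, 4 → 4
7: 6, 4 → 2
8: 6, 4 → 2
6: 4 → 1
4: none → 0
Total inversions: 4 + 2 + 2 + 1 + 0 = 9

9 swaps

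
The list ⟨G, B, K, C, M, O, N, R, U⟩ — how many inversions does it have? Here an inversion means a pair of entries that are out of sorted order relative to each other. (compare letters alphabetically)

4

Count, for each position, how many later elements it exceeds:
G → B, C → 2
B → none → 0
K → C → 1
C → none → 0
M → none → 0
O → N → 1
N → none → 0
R → none → 0
U → none → 0
Sum: 2 + 0 + 1 + 0 + 0 + 1 + 0 + 0 + 0 = 4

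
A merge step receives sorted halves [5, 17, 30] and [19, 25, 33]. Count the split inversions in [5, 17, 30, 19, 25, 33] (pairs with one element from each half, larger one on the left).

Count, for every r in R, how many entries of L exceed r:
r = 19: 30 → 1
r = 25: 30 → 1
r = 33: none → 0
Cross-inversions: 1 + 1 + 0 = 2

2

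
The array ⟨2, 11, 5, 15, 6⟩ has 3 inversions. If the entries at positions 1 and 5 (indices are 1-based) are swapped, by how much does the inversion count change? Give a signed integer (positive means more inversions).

Positions 1 and 5 hold 2 and 6; after swapping, the array is [6, 11, 5, 15, 2].
For each element, count later entries that are smaller:
6 → 5, 2 → 2
11 → 5, 2 → 2
5 → 2 → 1
15 → 2 → 1
2 → none → 0
Sum: 2 + 2 + 1 + 1 + 0 = 6
Change: 6 − 3 = +3

+3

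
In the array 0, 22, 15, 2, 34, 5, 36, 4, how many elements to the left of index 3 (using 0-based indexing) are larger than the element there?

2

The element at index 3 is 2.
Elements before it: 0, 22, 15
Those larger than 2: 22, 15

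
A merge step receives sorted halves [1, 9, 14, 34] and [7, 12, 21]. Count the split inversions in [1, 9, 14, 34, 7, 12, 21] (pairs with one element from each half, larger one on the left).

6

Take each right-half value and tally the left-half values above it:
r = 7: 9, 14, 34 → 3
r = 12: 14, 34 → 2
r = 21: 34 → 1
Cross-inversions: 3 + 2 + 1 = 6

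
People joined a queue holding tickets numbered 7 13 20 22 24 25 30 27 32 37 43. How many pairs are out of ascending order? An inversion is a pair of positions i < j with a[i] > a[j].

There is 1 inversion.

Element-by-element contributions:
7 → none → 0
13 → none → 0
20 → none → 0
22 → none → 0
24 → none → 0
25 → none → 0
30 → 27 → 1
27 → none → 0
32 → none → 0
37 → none → 0
43 → none → 0
Sum: 0 + 0 + 0 + 0 + 0 + 0 + 1 + 0 + 0 + 0 + 0 = 1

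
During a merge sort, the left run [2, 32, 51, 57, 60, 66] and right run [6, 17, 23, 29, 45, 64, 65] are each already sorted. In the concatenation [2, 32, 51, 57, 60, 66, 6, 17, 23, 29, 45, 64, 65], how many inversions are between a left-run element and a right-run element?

For each element r of the right run, count left-run elements greater than r:
r = 6: 32, 51, 57, 60, 66 → 5
r = 17: 32, 51, 57, 60, 66 → 5
r = 23: 32, 51, 57, 60, 66 → 5
r = 29: 32, 51, 57, 60, 66 → 5
r = 45: 51, 57, 60, 66 → 4
r = 64: 66 → 1
r = 65: 66 → 1
Cross-inversions: 5 + 5 + 5 + 5 + 4 + 1 + 1 = 26

Split inversions: 26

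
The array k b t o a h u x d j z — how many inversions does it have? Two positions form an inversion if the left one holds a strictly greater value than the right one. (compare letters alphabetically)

There are 20 out-of-order pairs.

Sweep left to right; for each value list the smaller values that follow it:
k → b, a, h, d, j → 5
b → a → 1
t → o, a, h, d, j → 5
o → a, h, d, j → 4
a → none → 0
h → d → 1
u → d, j → 2
x → d, j → 2
d → none → 0
j → none → 0
z → none → 0
Sum: 5 + 1 + 5 + 4 + 0 + 1 + 2 + 2 + 0 + 0 + 0 = 20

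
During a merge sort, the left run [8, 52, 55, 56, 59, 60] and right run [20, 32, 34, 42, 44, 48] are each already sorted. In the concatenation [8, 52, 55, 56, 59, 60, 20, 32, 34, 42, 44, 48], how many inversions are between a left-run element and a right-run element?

Count, for every r in R, how many entries of L exceed r:
r = 20: 52, 55, 56, 59, 60 → 5
r = 32: 52, 55, 56, 59, 60 → 5
r = 34: 52, 55, 56, 59, 60 → 5
r = 42: 52, 55, 56, 59, 60 → 5
r = 44: 52, 55, 56, 59, 60 → 5
r = 48: 52, 55, 56, 59, 60 → 5
Cross-inversions: 5 + 5 + 5 + 5 + 5 + 5 = 30

30 cross-inversions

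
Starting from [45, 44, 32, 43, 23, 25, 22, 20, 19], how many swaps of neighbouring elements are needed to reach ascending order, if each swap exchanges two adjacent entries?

There are 34 swaps.

The minimum number of adjacent swaps to sort an array equals its inversion count, since every such swap removes exactly one inversion.
Count inversions — for each element, later elements that are smaller:
45: 44, 32, 43, 23, 25, 22, 20, 19 → 8
44: 32, 43, 23, 25, 22, 20, 19 → 7
32: 23, 25, 22, 20, 19 → 5
43: 23, 25, 22, 20, 19 → 5
23: 22, 20, 19 → 3
25: 22, 20, 19 → 3
22: 20, 19 → 2
20: 19 → 1
19: none → 0
Total inversions: 8 + 7 + 5 + 5 + 3 + 3 + 2 + 1 + 0 = 34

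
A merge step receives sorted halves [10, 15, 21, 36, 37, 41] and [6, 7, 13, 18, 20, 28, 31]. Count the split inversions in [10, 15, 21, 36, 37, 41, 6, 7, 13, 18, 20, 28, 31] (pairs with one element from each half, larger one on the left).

31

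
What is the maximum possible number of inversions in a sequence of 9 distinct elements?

The maximum occurs when the array is in strictly decreasing order: every one of the C(9, 2) pairs is inverted.
C(9, 2) = 9·8/2 = 36

36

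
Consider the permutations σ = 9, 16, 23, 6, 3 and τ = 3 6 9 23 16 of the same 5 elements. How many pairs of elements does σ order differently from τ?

8

Assign each item its position (1..5) in the first ordering, then rewrite the second ordering as that position sequence:
positions: 9→1, 16→2, 23→3, 6→4, 3→5
second ordering as positions: [5, 4, 1, 3, 2]
Discordant pairs = inversions in this position sequence.
5: 4, 1, 3, 2 → 4
4: 1, 3, 2 → 3
1: 0
3: 2 → 1
2: 0
Total: 4 + 3 + 0 + 1 + 0 = 8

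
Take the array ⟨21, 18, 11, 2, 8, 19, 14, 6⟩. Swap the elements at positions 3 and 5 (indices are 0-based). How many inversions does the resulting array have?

Positions 3 and 5 hold 2 and 19; after swapping, the array is [21, 18, 11, 19, 8, 2, 14, 6].
Count, for each position, how many later elements it exceeds:
21: 7
18: 5
11: 3
19: 4
8: 2
2: 0
14: 1
6: 0
Sum: 7 + 5 + 3 + 4 + 2 + 0 + 1 + 0 = 22

22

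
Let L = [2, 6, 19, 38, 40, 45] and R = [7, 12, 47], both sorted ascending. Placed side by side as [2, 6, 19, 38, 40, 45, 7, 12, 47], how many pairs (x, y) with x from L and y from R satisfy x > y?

8 cross-inversions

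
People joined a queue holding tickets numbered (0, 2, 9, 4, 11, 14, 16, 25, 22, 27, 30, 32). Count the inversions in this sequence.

2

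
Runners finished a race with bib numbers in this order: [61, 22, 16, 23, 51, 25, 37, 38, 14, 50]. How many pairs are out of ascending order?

For each element, count later entries that are smaller:
61 → 22, 16, 23, 51, 25, 37, 38, 14, 50 → 9
22 → 16, 14 → 2
16 → 14 → 1
23 → 14 → 1
51 → 25, 37, 38, 14, 50 → 5
25 → 14 → 1
37 → 14 → 1
38 → 14 → 1
14 → none → 0
50 → none → 0
Sum: 9 + 2 + 1 + 1 + 5 + 1 + 1 + 1 + 0 + 0 = 21

There are 21 inversions.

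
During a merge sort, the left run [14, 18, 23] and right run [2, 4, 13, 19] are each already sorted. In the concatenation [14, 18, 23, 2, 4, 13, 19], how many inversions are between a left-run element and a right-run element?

10 split inversions

Take each right-half value and tally the left-half values above it:
r = 2: 14, 18, 23 → 3
r = 4: 14, 18, 23 → 3
r = 13: 14, 18, 23 → 3
r = 19: 23 → 1
Cross-inversions: 3 + 3 + 3 + 1 = 10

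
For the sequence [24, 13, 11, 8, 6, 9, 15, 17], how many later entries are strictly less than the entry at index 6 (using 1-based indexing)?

The element at index 6 is 9.
Elements after it: 15, 17
None of them are smaller than 9.

0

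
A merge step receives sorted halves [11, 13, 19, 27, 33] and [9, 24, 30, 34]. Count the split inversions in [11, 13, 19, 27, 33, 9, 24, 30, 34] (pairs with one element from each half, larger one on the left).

8 cross-inversions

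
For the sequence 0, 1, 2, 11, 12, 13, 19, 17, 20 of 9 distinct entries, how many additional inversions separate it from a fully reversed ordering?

Maximum inversions for 9 distinct elements is C(9, 2) = 9·8/2 = 36.
Current inversions — for each element, count later smaller elements:
0: 0
1: 0
2: 0
11: 0
12: 0
13: 0
19: 1
17: 0
20: 0
Current total: 0 + 0 + 0 + 0 + 0 + 0 + 1 + 0 + 0 = 1
Shortfall: 36 − 1 = 35

35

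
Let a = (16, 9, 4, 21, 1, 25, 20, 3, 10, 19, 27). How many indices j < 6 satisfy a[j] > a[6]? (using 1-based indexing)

The element at index 6 is 25.
Elements before it: 16, 9, 4, 21, 1
None of them are larger than 25.

0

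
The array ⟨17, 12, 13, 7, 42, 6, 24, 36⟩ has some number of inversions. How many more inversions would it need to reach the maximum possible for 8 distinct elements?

16

Maximum inversions for 8 distinct elements is C(8, 2) = 8·7/2 = 28.
Current inversions — for each element, count later smaller elements:
17: 4
12: 2
13: 2
7: 1
42: 3
6: 0
24: 0
36: 0
Current total: 4 + 2 + 2 + 1 + 3 + 0 + 0 + 0 = 12
Shortfall: 28 − 12 = 16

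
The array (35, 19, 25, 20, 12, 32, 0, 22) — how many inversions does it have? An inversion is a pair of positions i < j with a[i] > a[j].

18

Element-by-element contributions:
35: 7
19: 2
25: 4
20: 2
12: 1
32: 2
0: 0
22: 0
Sum: 7 + 2 + 4 + 2 + 1 + 2 + 0 + 0 = 18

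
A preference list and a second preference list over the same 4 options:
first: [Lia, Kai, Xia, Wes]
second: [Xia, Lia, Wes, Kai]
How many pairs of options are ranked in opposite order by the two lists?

Pairs: 3

Assign each item its position (1..4) in the first ordering, then rewrite the second ordering as that position sequence:
positions: Lia→1, Kai→2, Xia→3, Wes→4
second ordering as positions: [3, 1, 4, 2]
Discordant pairs = inversions in this position sequence.
3: 1, 2 → 2
1: 0
4: 2 → 1
2: 0
Total: 2 + 0 + 1 + 0 = 3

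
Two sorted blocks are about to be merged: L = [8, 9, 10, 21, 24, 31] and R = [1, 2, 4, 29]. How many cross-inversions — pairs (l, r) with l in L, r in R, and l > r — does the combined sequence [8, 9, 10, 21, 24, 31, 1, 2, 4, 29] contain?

19 cross-inversions

For each element r of the right run, count left-run elements greater than r:
r = 1: 8, 9, 10, 21, 24, 31 → 6
r = 2: 8, 9, 10, 21, 24, 31 → 6
r = 4: 8, 9, 10, 21, 24, 31 → 6
r = 29: 31 → 1
Cross-inversions: 6 + 6 + 6 + 1 = 19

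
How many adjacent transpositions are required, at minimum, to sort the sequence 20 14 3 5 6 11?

9 adjacent swaps

Each adjacent swap fixes exactly one inversion, so the minimum swap count equals the number of inversions.
Count inversions — for each element, later elements that are smaller:
20: 14, 3, 5, 6, 11 → 5
14: 3, 5, 6, 11 → 4
3: none → 0
5: none → 0
6: none → 0
11: none → 0
Total inversions: 5 + 4 + 0 + 0 + 0 + 0 = 9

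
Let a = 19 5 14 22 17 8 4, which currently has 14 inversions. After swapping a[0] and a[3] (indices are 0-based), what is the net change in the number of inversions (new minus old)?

Positions 0 and 3 hold 19 and 22; after swapping, the array is [22, 5, 14, 19, 17, 8, 4].
Sweep left to right; for each value list the smaller values that follow it:
22 → 5, 14, 19, 17, 8, 4 → 6
5 → 4 → 1
14 → 8, 4 → 2
19 → 17, 8, 4 → 3
17 → 8, 4 → 2
8 → 4 → 1
4 → none → 0
Sum: 6 + 1 + 2 + 3 + 2 + 1 + 0 = 15
Change: 15 − 14 = +1

+1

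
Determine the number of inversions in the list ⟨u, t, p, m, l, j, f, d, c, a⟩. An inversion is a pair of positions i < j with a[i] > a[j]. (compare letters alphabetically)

Count, for each position, how many later elements it exceeds:
u: 9
t: 8
p: 7
m: 6
l: 5
j: 4
f: 3
d: 2
c: 1
a: 0
Sum: 9 + 8 + 7 + 6 + 5 + 4 + 3 + 2 + 1 + 0 = 45

45 out-of-order pairs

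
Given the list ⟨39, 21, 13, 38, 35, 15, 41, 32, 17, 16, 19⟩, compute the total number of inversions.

For each element, count later entries that are smaller:
39: 9
21: 5
13: 0
38: 6
35: 5
15: 0
41: 4
32: 3
17: 1
16: 0
19: 0
Sum: 9 + 5 + 0 + 6 + 5 + 0 + 4 + 3 + 1 + 0 + 0 = 33

33 inversions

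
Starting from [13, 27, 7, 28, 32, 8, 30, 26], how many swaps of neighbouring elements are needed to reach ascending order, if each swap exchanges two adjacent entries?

Each adjacent swap fixes exactly one inversion, so the minimum swap count equals the number of inversions.
Count inversions — for each element, later elements that are smaller:
13: 7, 8 → 2
27: 7, 8, 26 → 3
7: none → 0
28: 8, 26 → 2
32: 8, 30, 26 → 3
8: none → 0
30: 26 → 1
26: none → 0
Total inversions: 2 + 3 + 0 + 2 + 3 + 0 + 1 + 0 = 11

11 adjacent swaps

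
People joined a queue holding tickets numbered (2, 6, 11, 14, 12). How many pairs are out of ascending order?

1 inversion

Sweep left to right; for each value list the smaller values that follow it:
2 → none → 0
6 → none → 0
11 → none → 0
14 → 12 → 1
12 → none → 0
Sum: 0 + 0 + 0 + 1 + 0 = 1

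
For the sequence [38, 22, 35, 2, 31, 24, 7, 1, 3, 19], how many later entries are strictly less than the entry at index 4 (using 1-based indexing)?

The element at index 4 is 2.
Elements after it: 31, 24, 7, 1, 3, 19
Those smaller than 2: 1

1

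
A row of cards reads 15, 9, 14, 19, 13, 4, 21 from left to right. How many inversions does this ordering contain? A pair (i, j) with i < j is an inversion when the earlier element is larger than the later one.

Count, for each position, how many later elements it exceeds:
15 → 9, 14, 13, 4 → 4
9 → 4 → 1
14 → 13, 4 → 2
19 → 13, 4 → 2
13 → 4 → 1
4 → none → 0
21 → none → 0
Sum: 4 + 1 + 2 + 2 + 1 + 0 + 0 = 10

There are 10 inversions.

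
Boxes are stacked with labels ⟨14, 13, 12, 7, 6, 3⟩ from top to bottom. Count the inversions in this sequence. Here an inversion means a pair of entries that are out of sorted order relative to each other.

Sweep left to right; for each value list the smaller values that follow it:
14: 5
13: 4
12: 3
7: 2
6: 1
3: 0
Sum: 5 + 4 + 3 + 2 + 1 + 0 = 15

15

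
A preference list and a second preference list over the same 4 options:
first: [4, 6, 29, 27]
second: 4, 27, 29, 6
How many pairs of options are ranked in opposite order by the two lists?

There are 3 pairs.

Assign each item its position (1..4) in the first ordering, then rewrite the second ordering as that position sequence:
positions: 4→1, 6→2, 29→3, 27→4
second ordering as positions: [1, 4, 3, 2]
Discordant pairs = inversions in this position sequence.
1: 0
4: 3, 2 → 2
3: 2 → 1
2: 0
Total: 0 + 2 + 1 + 0 = 3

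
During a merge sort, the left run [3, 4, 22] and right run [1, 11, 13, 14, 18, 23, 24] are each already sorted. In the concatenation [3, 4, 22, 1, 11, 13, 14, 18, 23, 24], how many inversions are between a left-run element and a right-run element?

Take each right-half value and tally the left-half values above it:
r = 1: 3, 4, 22 → 3
r = 11: 22 → 1
r = 13: 22 → 1
r = 14: 22 → 1
r = 18: 22 → 1
r = 23: none → 0
r = 24: none → 0
Cross-inversions: 3 + 1 + 1 + 1 + 1 + 0 + 0 = 7

7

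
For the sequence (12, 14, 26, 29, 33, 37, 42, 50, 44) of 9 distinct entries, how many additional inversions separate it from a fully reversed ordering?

Maximum inversions for 9 distinct elements is C(9, 2) = 9·8/2 = 36.
Current inversions — for each element, count later smaller elements:
12: 0
14: 0
26: 0
29: 0
33: 0
37: 0
42: 0
50: 1
44: 0
Current total: 0 + 0 + 0 + 0 + 0 + 0 + 0 + 1 + 0 = 1
Shortfall: 36 − 1 = 35

35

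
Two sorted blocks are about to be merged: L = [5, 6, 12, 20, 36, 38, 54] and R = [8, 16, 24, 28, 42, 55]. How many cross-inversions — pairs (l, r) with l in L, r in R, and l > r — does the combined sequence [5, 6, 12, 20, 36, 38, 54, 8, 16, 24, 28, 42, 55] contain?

Count, for every r in R, how many entries of L exceed r:
r = 8: 12, 20, 36, 38, 54 → 5
r = 16: 20, 36, 38, 54 → 4
r = 24: 36, 38, 54 → 3
r = 28: 36, 38, 54 → 3
r = 42: 54 → 1
r = 55: none → 0
Cross-inversions: 5 + 4 + 3 + 3 + 1 + 0 = 16

16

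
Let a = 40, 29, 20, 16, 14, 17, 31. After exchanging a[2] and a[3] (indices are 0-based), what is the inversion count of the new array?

Positions 2 and 3 hold 20 and 16; after swapping, the array is [40, 29, 16, 20, 14, 17, 31].
For each element, count later entries that are smaller:
40: 6
29: 4
16: 1
20: 2
14: 0
17: 0
31: 0
Sum: 6 + 4 + 1 + 2 + 0 + 0 + 0 = 13

13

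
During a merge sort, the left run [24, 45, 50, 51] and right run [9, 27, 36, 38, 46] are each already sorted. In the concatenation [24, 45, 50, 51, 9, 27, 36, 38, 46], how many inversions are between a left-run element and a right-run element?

There are 15 split inversions.

Count, for every r in R, how many entries of L exceed r:
r = 9: 24, 45, 50, 51 → 4
r = 27: 45, 50, 51 → 3
r = 36: 45, 50, 51 → 3
r = 38: 45, 50, 51 → 3
r = 46: 50, 51 → 2
Cross-inversions: 4 + 3 + 3 + 3 + 2 = 15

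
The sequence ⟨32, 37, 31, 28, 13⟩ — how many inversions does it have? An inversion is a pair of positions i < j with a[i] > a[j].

Inversions: 9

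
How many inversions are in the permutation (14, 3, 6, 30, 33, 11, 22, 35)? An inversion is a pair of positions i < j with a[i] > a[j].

7 out-of-order pairs

Count, for each position, how many later elements it exceeds:
14: 3
3: 0
6: 0
30: 2
33: 2
11: 0
22: 0
35: 0
Sum: 3 + 0 + 0 + 2 + 2 + 0 + 0 + 0 = 7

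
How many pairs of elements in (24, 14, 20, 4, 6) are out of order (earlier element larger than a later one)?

Out-of-order pairs: 8

Inversion pairs (indices are 1-based):
(1,2): 24 > 14
(1,3): 24 > 20
(1,4): 24 > 4
(1,5): 24 > 6
(2,4): 14 > 4
(2,5): 14 > 6
(3,4): 20 > 4
(3,5): 20 > 6
That's 8 pairs.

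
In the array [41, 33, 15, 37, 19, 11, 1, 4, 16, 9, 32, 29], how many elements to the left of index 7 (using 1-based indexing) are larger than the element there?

6

The element at index 7 is 1.
Elements before it: 41, 33, 15, 37, 19, 11
Those larger than 1: 41, 33, 15, 37, 19, 11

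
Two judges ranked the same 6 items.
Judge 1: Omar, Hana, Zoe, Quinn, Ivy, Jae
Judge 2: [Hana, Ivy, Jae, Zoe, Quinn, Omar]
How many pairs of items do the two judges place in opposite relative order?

Assign each item its position (1..6) in the first ordering, then rewrite the second ordering as that position sequence:
positions: Omar→1, Hana→2, Zoe→3, Quinn→4, Ivy→5, Jae→6
second ordering as positions: [2, 5, 6, 3, 4, 1]
Discordant pairs = inversions in this position sequence.
2: 1 → 1
5: 3, 4, 1 → 3
6: 3, 4, 1 → 3
3: 1 → 1
4: 1 → 1
1: 0
Total: 1 + 3 + 3 + 1 + 1 + 0 = 9

9 discordant pairs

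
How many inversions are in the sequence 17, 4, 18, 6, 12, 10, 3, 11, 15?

19 out-of-order pairs

Sweep left to right; for each value list the smaller values that follow it:
17: 7
4: 1
18: 6
6: 1
12: 3
10: 1
3: 0
11: 0
15: 0
Sum: 7 + 1 + 6 + 1 + 3 + 1 + 0 + 0 + 0 = 19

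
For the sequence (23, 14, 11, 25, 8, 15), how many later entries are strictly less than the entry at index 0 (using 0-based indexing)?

4

The element at index 0 is 23.
Elements after it: 14, 11, 25, 8, 15
Those smaller than 23: 14, 11, 8, 15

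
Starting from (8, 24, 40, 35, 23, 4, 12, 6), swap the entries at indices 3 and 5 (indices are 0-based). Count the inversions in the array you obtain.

Positions 3 and 5 hold 35 and 4; after swapping, the array is [8, 24, 40, 4, 23, 35, 12, 6].
Sweep left to right; for each value list the smaller values that follow it:
8: 2
24: 4
40: 5
4: 0
23: 2
35: 2
12: 1
6: 0
Sum: 2 + 4 + 5 + 0 + 2 + 2 + 1 + 0 = 16

There are 16 inversions.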